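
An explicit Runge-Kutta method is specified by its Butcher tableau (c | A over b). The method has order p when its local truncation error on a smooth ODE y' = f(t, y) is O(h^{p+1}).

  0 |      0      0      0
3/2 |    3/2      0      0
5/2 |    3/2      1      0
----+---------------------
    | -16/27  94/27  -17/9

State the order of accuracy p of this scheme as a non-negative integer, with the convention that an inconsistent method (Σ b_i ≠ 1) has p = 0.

2

b = (-16/27, 94/27, -17/9)
c = (0, 3/2, 5/2)
Ac = (0, 0, 3/2)
Σ b_i: (-16/27)·1 + 94/27·1 + (-17/9)·1 = 1 ✓
b·c: 94/27·3/2 + (-17/9)·5/2 = 1/2 ✓
b·c²: 94/27·9/4 + (-17/9)·25/4 = -143/36 ≠ 1/3 ⇒ order 2.
b·Ac: (-17/9)·3/2 = -17/6 ≠ 1/6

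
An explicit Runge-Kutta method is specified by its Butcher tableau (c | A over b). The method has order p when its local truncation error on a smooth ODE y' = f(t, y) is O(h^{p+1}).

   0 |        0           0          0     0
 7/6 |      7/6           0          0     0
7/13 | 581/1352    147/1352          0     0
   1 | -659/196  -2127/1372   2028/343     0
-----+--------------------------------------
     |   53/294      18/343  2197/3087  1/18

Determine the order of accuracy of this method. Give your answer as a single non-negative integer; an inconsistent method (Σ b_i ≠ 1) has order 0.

4

b = (53/294, 18/343, 2197/3087, 1/18)
c = (0, 7/6, 7/13, 1)
Ac = (0, 0, 343/2704, 11/8)
Σ b_i: 53/294·1 + 18/343·1 + 2197/3087·1 + 1/18·1 = 1 ✓
b·c: 18/343·7/6 + 2197/3087·7/13 + 1/18·1 = 1/2 ✓
b·c²: 18/343·49/36 + 2197/3087·49/169 + 1/18·1 = 1/3 ✓
b·Ac: 2197/3087·343/2704 + 1/18·11/8 = 1/6 ✓
b·c³: 18/343·343/216 + 2197/3087·343/2197 + 1/18·1 = 1/4 ✓
b·(c∘Ac): 2197/3087·2401/35152 + 1/18·11/8 = 1/8 ✓
b·Ac²: 2197/3087·2401/16224 + 1/18·(-19/48) = 1/12 ✓
b·A²c: 1/18·3/4 = 1/24 ✓; 4 stages ⇒ order 4.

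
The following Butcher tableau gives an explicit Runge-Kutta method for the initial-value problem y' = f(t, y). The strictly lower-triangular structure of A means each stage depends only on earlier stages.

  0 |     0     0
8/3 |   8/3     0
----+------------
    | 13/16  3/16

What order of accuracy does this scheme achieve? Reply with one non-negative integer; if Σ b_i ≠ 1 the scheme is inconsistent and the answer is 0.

b = (13/16, 3/16)
c = (0, 8/3)
Σ b_i: 13/16·1 + 3/16·1 = 1 ✓
b·c: 3/16·8/3 = 1/2 ✓; 2 stages ⇒ order 2.

2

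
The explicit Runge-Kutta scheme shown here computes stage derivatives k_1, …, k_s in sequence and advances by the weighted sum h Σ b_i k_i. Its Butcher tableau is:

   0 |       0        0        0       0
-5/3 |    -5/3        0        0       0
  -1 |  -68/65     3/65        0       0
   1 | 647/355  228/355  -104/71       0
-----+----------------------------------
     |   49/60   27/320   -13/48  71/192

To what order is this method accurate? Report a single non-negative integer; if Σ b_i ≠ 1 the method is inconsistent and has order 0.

b = (49/60, 27/320, -13/48, 71/192)
c = (0, -5/3, -1, 1)
Ac = (0, 0, -1/13, 28/71)
Σ b_i: 49/60·1 + 27/320·1 + (-13/48)·1 + 71/192·1 = 1 ✓
b·c: 27/320·(-5/3) + (-13/48)·(-1) + 71/192·1 = 1/2 ✓
b·c²: 27/320·25/9 + (-13/48)·1 + 71/192·1 = 1/3 ✓
b·Ac: (-13/48)·(-1/13) + 71/192·28/71 = 1/6 ✓
b·c³: 27/320·(-125/27) + (-13/48)·(-1) + 71/192·1 = 1/4 ✓
b·(c∘Ac): (-13/48)·1/13 + 71/192·28/71 = 1/8 ✓
b·Ac²: (-13/48)·5/39 + 71/192·68/213 = 1/12 ✓
b·A²c: 71/192·8/71 = 1/24 ✓; 4 stages ⇒ order 4.

4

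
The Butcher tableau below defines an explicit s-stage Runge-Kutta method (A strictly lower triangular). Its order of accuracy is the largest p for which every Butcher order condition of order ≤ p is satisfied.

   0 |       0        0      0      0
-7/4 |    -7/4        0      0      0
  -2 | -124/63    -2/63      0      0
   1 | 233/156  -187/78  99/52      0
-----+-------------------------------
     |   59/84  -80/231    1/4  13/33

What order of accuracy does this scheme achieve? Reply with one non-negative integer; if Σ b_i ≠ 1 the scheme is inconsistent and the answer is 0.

4

b = (59/84, -80/231, 1/4, 13/33)
c = (0, -7/4, -2, 1)
Ac = (0, 0, 1/18, 121/312)
Σ b_i: 59/84·1 + (-80/231)·1 + 1/4·1 + 13/33·1 = 1 ✓
b·c: (-80/231)·(-7/4) + 1/4·(-2) + 13/33·1 = 1/2 ✓
b·c²: (-80/231)·49/16 + 1/4·4 + 13/33·1 = 1/3 ✓
b·Ac: 1/4·1/18 + 13/33·121/312 = 1/6 ✓
b·c³: (-80/231)·(-343/64) + 1/4·(-8) + 13/33·1 = 1/4 ✓
b·(c∘Ac): 1/4·(-1/9) + 13/33·121/312 = 1/8 ✓
b·Ac²: 1/4·(-7/72) + 13/33·341/1248 = 1/12 ✓
b·A²c: 13/33·11/104 = 1/24 ✓; 4 stages ⇒ order 4.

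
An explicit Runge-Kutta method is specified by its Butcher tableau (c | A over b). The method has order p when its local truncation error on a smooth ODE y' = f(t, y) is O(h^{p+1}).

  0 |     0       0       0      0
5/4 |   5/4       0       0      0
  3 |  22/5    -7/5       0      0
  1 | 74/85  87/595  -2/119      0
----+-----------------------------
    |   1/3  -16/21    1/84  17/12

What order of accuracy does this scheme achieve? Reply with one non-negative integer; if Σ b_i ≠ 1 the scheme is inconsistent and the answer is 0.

b = (1/3, -16/21, 1/84, 17/12)
c = (0, 5/4, 3, 1)
Ac = (0, 0, -7/4, 9/68)
Σ b_i: 1/3·1 + (-16/21)·1 + 1/84·1 + 17/12·1 = 1 ✓
b·c: (-16/21)·5/4 + 1/84·3 + 17/12·1 = 1/2 ✓
b·c²: (-16/21)·25/16 + 1/84·9 + 17/12·1 = 1/3 ✓
b·Ac: 1/84·(-7/4) + 17/12·9/68 = 1/6 ✓
b·c³: (-16/21)·125/64 + 1/84·27 + 17/12·1 = 1/4 ✓
b·(c∘Ac): 1/84·(-21/4) + 17/12·9/68 = 1/8 ✓
b·Ac²: 1/84·(-35/16) + 17/12·21/272 = 1/12 ✓
b·A²c: 17/12·1/34 = 1/24 ✓; 4 stages ⇒ order 4.

4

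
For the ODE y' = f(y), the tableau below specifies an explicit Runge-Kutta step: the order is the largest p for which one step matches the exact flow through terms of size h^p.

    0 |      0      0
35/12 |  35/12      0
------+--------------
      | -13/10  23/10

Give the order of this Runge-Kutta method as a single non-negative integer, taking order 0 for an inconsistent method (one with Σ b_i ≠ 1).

1

b = (-13/10, 23/10)
c = (0, 35/12)
Σ b_i: (-13/10)·1 + 23/10·1 = 1 ✓
b·c: 23/10·35/12 = 161/24 ≠ 1/2 ⇒ order 1.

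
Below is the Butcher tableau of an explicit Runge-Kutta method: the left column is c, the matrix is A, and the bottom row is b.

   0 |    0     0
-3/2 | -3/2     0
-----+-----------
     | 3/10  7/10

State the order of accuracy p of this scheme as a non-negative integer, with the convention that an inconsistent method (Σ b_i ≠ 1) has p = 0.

1

b = (3/10, 7/10)
c = (0, -3/2)
Σ b_i: 3/10·1 + 7/10·1 = 1 ✓
b·c: 7/10·(-3/2) = -21/20 ≠ 1/2 ⇒ order 1.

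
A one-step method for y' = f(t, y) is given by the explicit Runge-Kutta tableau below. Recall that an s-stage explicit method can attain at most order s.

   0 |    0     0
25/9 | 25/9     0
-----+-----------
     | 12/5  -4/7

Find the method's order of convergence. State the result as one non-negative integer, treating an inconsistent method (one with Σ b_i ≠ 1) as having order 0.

0

b = (12/5, -4/7)
c = (0, 25/9)
Σ b_i: 12/5·1 + (-4/7)·1 = 64/35 ≠ 1 ⇒ order 0.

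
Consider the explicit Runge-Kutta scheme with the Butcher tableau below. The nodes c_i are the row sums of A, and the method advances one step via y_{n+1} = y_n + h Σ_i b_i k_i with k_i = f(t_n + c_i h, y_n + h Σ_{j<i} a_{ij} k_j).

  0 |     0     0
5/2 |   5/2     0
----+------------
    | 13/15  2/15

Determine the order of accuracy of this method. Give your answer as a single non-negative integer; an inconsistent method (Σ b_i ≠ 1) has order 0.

b = (13/15, 2/15)
c = (0, 5/2)
Σ b_i: 13/15·1 + 2/15·1 = 1 ✓
b·c: 2/15·5/2 = 1/3 ≠ 1/2 ⇒ order 1.

1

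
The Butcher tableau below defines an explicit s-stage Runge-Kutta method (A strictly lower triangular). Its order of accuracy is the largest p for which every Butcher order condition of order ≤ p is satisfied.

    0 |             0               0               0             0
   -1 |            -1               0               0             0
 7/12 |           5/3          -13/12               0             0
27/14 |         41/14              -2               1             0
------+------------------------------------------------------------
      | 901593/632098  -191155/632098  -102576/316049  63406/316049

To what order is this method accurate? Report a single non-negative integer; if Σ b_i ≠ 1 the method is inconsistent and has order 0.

b = (901593/632098, -191155/632098, -102576/316049, 63406/316049)
c = (0, -1, 7/12, 27/14)
Ac = (0, 0, 13/12, 31/12)
Σ b_i: 901593/632098·1 + (-191155/632098)·1 + (-102576/316049)·1 + 63406/316049·1 = 1 ✓
b·c: (-191155/632098)·(-1) + (-102576/316049)·7/12 + 63406/316049·27/14 = 1/2 ✓
b·c²: (-191155/632098)·1 + (-102576/316049)·49/144 + 63406/316049·729/196 = 1/3 ✓
b·Ac: (-102576/316049)·13/12 + 63406/316049·31/12 = 1/6 ✓
b·c³: (-191155/632098)·(-1) + (-102576/316049)·343/1728 + 63406/316049·19683/2744 = 66784351/39822174 ≠ 1/4 ⇒ order 3.
b·(c∘Ac): (-102576/316049)·91/144 + 63406/316049·279/56 = 3012905/3792588 ≠ 1/8
b·Ac²: (-102576/316049)·(-13/12) + 63406/316049·(-239/144) = 423911/22755528 ≠ 1/12
b·A²c: 63406/316049·13/12 = 412139/1896294 ≠ 1/24

3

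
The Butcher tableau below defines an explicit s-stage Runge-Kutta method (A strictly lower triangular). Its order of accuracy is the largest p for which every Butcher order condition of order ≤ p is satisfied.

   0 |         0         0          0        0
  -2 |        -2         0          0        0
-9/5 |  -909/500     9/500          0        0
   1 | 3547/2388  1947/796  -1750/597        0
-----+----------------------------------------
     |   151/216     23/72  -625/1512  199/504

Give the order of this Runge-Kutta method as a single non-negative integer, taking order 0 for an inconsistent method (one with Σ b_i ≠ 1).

b = (151/216, 23/72, -625/1512, 199/504)
c = (0, -2, -9/5, 1)
Ac = (0, 0, -9/250, 153/398)
Σ b_i: 151/216·1 + 23/72·1 + (-625/1512)·1 + 199/504·1 = 1 ✓
b·c: 23/72·(-2) + (-625/1512)·(-9/5) + 199/504·1 = 1/2 ✓
b·c²: 23/72·4 + (-625/1512)·81/25 + 199/504·1 = 1/3 ✓
b·Ac: (-625/1512)·(-9/250) + 199/504·153/398 = 1/6 ✓
b·c³: 23/72·(-8) + (-625/1512)·(-729/125) + 199/504·1 = 1/4 ✓
b·(c∘Ac): (-625/1512)·81/1250 + 199/504·153/398 = 1/8 ✓
b·Ac²: (-625/1512)·9/125 + 199/504·57/199 = 1/12 ✓
b·A²c: 199/504·21/199 = 1/24 ✓; 4 stages ⇒ order 4.

4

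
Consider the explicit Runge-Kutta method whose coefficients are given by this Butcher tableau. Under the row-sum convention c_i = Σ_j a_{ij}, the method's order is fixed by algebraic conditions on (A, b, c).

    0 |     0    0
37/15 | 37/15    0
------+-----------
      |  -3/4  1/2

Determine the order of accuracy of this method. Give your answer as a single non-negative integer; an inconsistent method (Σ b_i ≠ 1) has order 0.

b = (-3/4, 1/2)
c = (0, 37/15)
Σ b_i: (-3/4)·1 + 1/2·1 = -1/4 ≠ 1 ⇒ order 0.

0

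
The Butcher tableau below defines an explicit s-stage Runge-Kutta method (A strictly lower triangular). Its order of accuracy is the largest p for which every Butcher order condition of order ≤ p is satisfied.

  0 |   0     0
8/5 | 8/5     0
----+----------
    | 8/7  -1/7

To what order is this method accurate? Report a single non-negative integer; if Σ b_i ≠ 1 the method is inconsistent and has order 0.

1

b = (8/7, -1/7)
c = (0, 8/5)
Σ b_i: 8/7·1 + (-1/7)·1 = 1 ✓
b·c: (-1/7)·8/5 = -8/35 ≠ 1/2 ⇒ order 1.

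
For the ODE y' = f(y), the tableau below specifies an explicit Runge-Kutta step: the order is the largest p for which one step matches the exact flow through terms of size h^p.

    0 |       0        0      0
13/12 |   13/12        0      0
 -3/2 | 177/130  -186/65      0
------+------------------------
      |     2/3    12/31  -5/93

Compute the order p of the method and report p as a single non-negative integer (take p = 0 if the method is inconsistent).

b = (2/3, 12/31, -5/93)
c = (0, 13/12, -3/2)
Ac = (0, 0, -31/10)
Σ b_i: 2/3·1 + 12/31·1 + (-5/93)·1 = 1 ✓
b·c: 12/31·13/12 + (-5/93)·(-3/2) = 1/2 ✓
b·c²: 12/31·169/144 + (-5/93)·9/4 = 1/3 ✓
b·Ac: (-5/93)·(-31/10) = 1/6 ✓; 3 stages ⇒ order 3.

3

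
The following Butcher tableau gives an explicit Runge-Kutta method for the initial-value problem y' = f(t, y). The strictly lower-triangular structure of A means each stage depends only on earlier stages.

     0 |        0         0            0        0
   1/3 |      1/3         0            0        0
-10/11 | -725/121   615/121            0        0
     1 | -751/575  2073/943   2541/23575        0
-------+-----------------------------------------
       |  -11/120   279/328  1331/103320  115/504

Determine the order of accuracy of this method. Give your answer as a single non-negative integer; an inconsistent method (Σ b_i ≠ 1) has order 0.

b = (-11/120, 279/328, 1331/103320, 115/504)
c = (0, 1/3, -10/11, 1)
Ac = (0, 0, 205/121, 73/115)
Σ b_i: (-11/120)·1 + 279/328·1 + 1331/103320·1 + 115/504·1 = 1 ✓
b·c: 279/328·1/3 + 1331/103320·(-10/11) + 115/504·1 = 1/2 ✓
b·c²: 279/328·1/9 + 1331/103320·100/121 + 115/504·1 = 1/3 ✓
b·Ac: 1331/103320·205/121 + 115/504·73/115 = 1/6 ✓
b·c³: 279/328·1/27 + 1331/103320·(-1000/1331) + 115/504·1 = 1/4 ✓
b·(c∘Ac): 1331/103320·(-2050/1331) + 115/504·73/115 = 1/8 ✓
b·Ac²: 1331/103320·205/363 + 115/504·1/3 = 1/12 ✓
b·A²c: 115/504·21/115 = 1/24 ✓; 4 stages ⇒ order 4.

4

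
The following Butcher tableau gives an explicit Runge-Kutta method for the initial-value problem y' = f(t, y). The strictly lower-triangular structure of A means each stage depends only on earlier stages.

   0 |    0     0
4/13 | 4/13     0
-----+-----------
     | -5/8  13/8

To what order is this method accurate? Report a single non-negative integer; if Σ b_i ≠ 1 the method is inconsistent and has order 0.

b = (-5/8, 13/8)
c = (0, 4/13)
Σ b_i: (-5/8)·1 + 13/8·1 = 1 ✓
b·c: 13/8·4/13 = 1/2 ✓; 2 stages ⇒ order 2.

2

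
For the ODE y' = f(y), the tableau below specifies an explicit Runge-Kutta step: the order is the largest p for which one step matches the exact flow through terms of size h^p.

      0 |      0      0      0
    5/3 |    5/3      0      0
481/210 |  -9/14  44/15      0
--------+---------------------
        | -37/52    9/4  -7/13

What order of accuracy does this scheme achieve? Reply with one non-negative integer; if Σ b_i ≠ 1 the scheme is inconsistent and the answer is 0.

b = (-37/52, 9/4, -7/13)
c = (0, 5/3, 481/210)
Ac = (0, 0, 44/9)
Σ b_i: (-37/52)·1 + 9/4·1 + (-7/13)·1 = 1 ✓
b·c: 9/4·5/3 + (-7/13)·481/210 = 151/60 ≠ 1/2 ⇒ order 1.

1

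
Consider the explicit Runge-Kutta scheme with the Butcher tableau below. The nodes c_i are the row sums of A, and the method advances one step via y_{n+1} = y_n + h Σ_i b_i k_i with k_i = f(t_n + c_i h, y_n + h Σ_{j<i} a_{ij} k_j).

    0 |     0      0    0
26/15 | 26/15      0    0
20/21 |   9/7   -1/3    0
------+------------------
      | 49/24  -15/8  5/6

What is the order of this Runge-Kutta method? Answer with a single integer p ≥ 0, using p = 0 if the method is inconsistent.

1

b = (49/24, -15/8, 5/6)
c = (0, 26/15, 20/21)
Ac = (0, 0, -26/45)
Σ b_i: 49/24·1 + (-15/8)·1 + 5/6·1 = 1 ✓
b·c: (-15/8)·26/15 + 5/6·20/21 = -619/252 ≠ 1/2 ⇒ order 1.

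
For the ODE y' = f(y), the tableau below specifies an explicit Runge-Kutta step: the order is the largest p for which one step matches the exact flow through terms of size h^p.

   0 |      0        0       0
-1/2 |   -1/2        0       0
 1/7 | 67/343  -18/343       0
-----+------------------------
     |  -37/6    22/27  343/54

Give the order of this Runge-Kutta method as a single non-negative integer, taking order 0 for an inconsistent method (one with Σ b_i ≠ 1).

b = (-37/6, 22/27, 343/54)
c = (0, -1/2, 1/7)
Ac = (0, 0, 9/343)
Σ b_i: (-37/6)·1 + 22/27·1 + 343/54·1 = 1 ✓
b·c: 22/27·(-1/2) + 343/54·1/7 = 1/2 ✓
b·c²: 22/27·1/4 + 343/54·1/49 = 1/3 ✓
b·Ac: 343/54·9/343 = 1/6 ✓; 3 stages ⇒ order 3.

3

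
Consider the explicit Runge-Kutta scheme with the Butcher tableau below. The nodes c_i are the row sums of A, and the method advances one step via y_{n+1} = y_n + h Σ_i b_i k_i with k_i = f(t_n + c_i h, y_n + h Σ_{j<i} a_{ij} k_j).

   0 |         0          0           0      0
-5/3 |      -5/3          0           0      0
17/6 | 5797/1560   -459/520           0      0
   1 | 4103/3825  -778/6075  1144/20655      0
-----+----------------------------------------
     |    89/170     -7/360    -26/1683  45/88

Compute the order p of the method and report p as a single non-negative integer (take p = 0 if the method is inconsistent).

b = (89/170, -7/360, -26/1683, 45/88)
c = (0, -5/3, 17/6, 1)
Ac = (0, 0, 153/104, 10/27)
Σ b_i: 89/170·1 + (-7/360)·1 + (-26/1683)·1 + 45/88·1 = 1 ✓
b·c: (-7/360)·(-5/3) + (-26/1683)·17/6 + 45/88·1 = 1/2 ✓
b·c²: (-7/360)·25/9 + (-26/1683)·289/36 + 45/88·1 = 1/3 ✓
b·Ac: (-26/1683)·153/104 + 45/88·10/27 = 1/6 ✓
b·c³: (-7/360)·(-125/27) + (-26/1683)·4913/216 + 45/88·1 = 1/4 ✓
b·(c∘Ac): (-26/1683)·867/208 + 45/88·10/27 = 1/8 ✓
b·Ac²: (-26/1683)·(-255/104) + 45/88·4/45 = 1/12 ✓
b·A²c: 45/88·11/135 = 1/24 ✓; 4 stages ⇒ order 4.

4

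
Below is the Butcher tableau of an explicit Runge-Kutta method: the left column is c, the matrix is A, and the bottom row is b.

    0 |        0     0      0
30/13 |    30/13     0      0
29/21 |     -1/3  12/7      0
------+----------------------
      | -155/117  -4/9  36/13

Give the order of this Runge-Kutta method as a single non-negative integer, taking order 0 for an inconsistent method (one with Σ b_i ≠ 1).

1

b = (-155/117, -4/9, 36/13)
c = (0, 30/13, 29/21)
Ac = (0, 0, 360/91)
Σ b_i: (-155/117)·1 + (-4/9)·1 + 36/13·1 = 1 ✓
b·c: (-4/9)·30/13 + 36/13·29/21 = 764/273 ≠ 1/2 ⇒ order 1.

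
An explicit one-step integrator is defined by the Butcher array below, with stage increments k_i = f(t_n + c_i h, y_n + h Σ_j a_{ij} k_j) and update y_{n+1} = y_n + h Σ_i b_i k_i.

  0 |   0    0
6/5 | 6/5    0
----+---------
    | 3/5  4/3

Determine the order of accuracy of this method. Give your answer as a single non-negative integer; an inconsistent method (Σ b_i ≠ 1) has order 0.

b = (3/5, 4/3)
c = (0, 6/5)
Σ b_i: 3/5·1 + 4/3·1 = 29/15 ≠ 1 ⇒ order 0.

0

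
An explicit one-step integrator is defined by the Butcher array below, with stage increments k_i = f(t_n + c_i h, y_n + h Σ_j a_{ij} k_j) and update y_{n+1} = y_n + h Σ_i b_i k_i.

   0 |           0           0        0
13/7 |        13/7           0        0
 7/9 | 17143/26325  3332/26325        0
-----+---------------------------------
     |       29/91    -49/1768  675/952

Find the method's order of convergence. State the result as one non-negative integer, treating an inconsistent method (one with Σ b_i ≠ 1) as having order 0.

3

b = (29/91, -49/1768, 675/952)
c = (0, 13/7, 7/9)
Ac = (0, 0, 476/2025)
Σ b_i: 29/91·1 + (-49/1768)·1 + 675/952·1 = 1 ✓
b·c: (-49/1768)·13/7 + 675/952·7/9 = 1/2 ✓
b·c²: (-49/1768)·169/49 + 675/952·49/81 = 1/3 ✓
b·Ac: 675/952·476/2025 = 1/6 ✓; 3 stages ⇒ order 3.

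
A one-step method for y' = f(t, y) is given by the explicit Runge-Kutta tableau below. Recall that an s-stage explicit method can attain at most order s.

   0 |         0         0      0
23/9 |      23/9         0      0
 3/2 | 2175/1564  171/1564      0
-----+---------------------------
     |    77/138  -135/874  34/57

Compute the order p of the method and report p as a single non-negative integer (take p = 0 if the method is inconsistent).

3

b = (77/138, -135/874, 34/57)
c = (0, 23/9, 3/2)
Ac = (0, 0, 19/68)
Σ b_i: 77/138·1 + (-135/874)·1 + 34/57·1 = 1 ✓
b·c: (-135/874)·23/9 + 34/57·3/2 = 1/2 ✓
b·c²: (-135/874)·529/81 + 34/57·9/4 = 1/3 ✓
b·Ac: 34/57·19/68 = 1/6 ✓; 3 stages ⇒ order 3.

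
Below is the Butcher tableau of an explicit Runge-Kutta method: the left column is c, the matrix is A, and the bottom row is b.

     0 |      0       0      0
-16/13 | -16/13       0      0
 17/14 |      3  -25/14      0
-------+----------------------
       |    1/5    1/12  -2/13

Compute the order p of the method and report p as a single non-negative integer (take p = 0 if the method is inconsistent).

0

b = (1/5, 1/12, -2/13)
c = (0, -16/13, 17/14)
Ac = (0, 0, 200/91)
Σ b_i: 1/5·1 + 1/12·1 + (-2/13)·1 = 101/780 ≠ 1 ⇒ order 0.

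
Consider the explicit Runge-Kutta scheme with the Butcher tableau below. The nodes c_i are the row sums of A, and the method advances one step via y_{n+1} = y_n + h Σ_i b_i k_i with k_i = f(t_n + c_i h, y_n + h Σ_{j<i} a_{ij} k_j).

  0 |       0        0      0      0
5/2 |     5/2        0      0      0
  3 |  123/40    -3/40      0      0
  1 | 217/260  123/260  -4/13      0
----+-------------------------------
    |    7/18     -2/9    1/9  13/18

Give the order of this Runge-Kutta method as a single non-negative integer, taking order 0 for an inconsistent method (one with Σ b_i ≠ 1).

4

b = (7/18, -2/9, 1/9, 13/18)
c = (0, 5/2, 3, 1)
Ac = (0, 0, -3/16, 27/104)
Σ b_i: 7/18·1 + (-2/9)·1 + 1/9·1 + 13/18·1 = 1 ✓
b·c: (-2/9)·5/2 + 1/9·3 + 13/18·1 = 1/2 ✓
b·c²: (-2/9)·25/4 + 1/9·9 + 13/18·1 = 1/3 ✓
b·Ac: 1/9·(-3/16) + 13/18·27/104 = 1/6 ✓
b·c³: (-2/9)·125/8 + 1/9·27 + 13/18·1 = 1/4 ✓
b·(c∘Ac): 1/9·(-9/16) + 13/18·27/104 = 1/8 ✓
b·Ac²: 1/9·(-15/32) + 13/18·3/16 = 1/12 ✓
b·A²c: 13/18·3/52 = 1/24 ✓; 4 stages ⇒ order 4.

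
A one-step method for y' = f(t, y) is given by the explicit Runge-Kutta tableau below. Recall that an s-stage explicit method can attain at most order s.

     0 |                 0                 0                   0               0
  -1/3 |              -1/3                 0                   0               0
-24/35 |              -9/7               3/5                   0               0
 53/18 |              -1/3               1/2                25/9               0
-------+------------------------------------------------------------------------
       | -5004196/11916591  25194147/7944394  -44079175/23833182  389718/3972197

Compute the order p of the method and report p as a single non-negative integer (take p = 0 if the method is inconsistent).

b = (-5004196/11916591, 25194147/7944394, -44079175/23833182, 389718/3972197)
c = (0, -1/3, -24/35, 53/18)
Ac = (0, 0, -1/5, -29/14)
Σ b_i: (-5004196/11916591)·1 + 25194147/7944394·1 + (-44079175/23833182)·1 + 389718/3972197·1 = 1 ✓
b·c: 25194147/7944394·(-1/3) + (-44079175/23833182)·(-24/35) + 389718/3972197·53/18 = 1/2 ✓
b·c²: 25194147/7944394·1/9 + (-44079175/23833182)·576/1225 + 389718/3972197·2809/324 = 1/3 ✓
b·Ac: (-44079175/23833182)·(-1/5) + 389718/3972197·(-29/14) = 1/6 ✓
b·c³: 25194147/7944394·(-1/27) + (-44079175/23833182)·(-13824/42875) + 389718/3972197·148877/5832 = 44795717381/15014904660 ≠ 1/4 ⇒ order 3.
b·(c∘Ac): (-44079175/23833182)·24/175 + 389718/3972197·(-1537/252) = -6768989/7944394 ≠ 1/8
b·Ac²: (-44079175/23833182)·1/15 + 389718/3972197·1201/882 = 5153629/500496822 ≠ 1/12
b·A²c: 389718/3972197·(-5/9) = -216510/3972197 ≠ 1/24

3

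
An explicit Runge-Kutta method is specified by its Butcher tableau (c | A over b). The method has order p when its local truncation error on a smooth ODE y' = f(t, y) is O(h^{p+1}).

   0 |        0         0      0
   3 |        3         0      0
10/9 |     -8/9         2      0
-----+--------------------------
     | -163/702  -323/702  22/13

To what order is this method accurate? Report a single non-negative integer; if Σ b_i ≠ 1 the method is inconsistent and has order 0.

2

b = (-163/702, -323/702, 22/13)
c = (0, 3, 10/9)
Ac = (0, 0, 6)
Σ b_i: (-163/702)·1 + (-323/702)·1 + 22/13·1 = 1 ✓
b·c: (-323/702)·3 + 22/13·10/9 = 1/2 ✓
b·c²: (-323/702)·9 + 22/13·100/81 = -4321/2106 ≠ 1/3 ⇒ order 2.
b·Ac: 22/13·6 = 132/13 ≠ 1/6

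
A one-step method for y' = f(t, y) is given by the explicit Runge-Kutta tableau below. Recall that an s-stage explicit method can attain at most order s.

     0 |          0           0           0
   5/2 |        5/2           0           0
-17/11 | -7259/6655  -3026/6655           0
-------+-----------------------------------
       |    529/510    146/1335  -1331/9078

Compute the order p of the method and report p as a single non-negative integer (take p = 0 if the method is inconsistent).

b = (529/510, 146/1335, -1331/9078)
c = (0, 5/2, -17/11)
Ac = (0, 0, -1513/1331)
Σ b_i: 529/510·1 + 146/1335·1 + (-1331/9078)·1 = 1 ✓
b·c: 146/1335·5/2 + (-1331/9078)·(-17/11) = 1/2 ✓
b·c²: 146/1335·25/4 + (-1331/9078)·289/121 = 1/3 ✓
b·Ac: (-1331/9078)·(-1513/1331) = 1/6 ✓; 3 stages ⇒ order 3.

3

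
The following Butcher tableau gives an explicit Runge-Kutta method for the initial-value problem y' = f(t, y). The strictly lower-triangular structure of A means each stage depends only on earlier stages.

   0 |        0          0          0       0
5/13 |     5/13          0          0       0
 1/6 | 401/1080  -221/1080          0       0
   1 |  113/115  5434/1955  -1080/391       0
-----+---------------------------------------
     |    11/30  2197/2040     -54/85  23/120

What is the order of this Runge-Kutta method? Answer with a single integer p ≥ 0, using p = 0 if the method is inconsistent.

b = (11/30, 2197/2040, -54/85, 23/120)
c = (0, 5/13, 1/6, 1)
Ac = (0, 0, -17/216, 14/23)
Σ b_i: 11/30·1 + 2197/2040·1 + (-54/85)·1 + 23/120·1 = 1 ✓
b·c: 2197/2040·5/13 + (-54/85)·1/6 + 23/120·1 = 1/2 ✓
b·c²: 2197/2040·25/169 + (-54/85)·1/36 + 23/120·1 = 1/3 ✓
b·Ac: (-54/85)·(-17/216) + 23/120·14/23 = 1/6 ✓
b·c³: 2197/2040·125/2197 + (-54/85)·1/216 + 23/120·1 = 1/4 ✓
b·(c∘Ac): (-54/85)·(-17/1296) + 23/120·14/23 = 1/8 ✓
b·Ac²: (-54/85)·(-85/2808) + 23/120·100/299 = 1/12 ✓
b·A²c: 23/120·5/23 = 1/24 ✓; 4 stages ⇒ order 4.

4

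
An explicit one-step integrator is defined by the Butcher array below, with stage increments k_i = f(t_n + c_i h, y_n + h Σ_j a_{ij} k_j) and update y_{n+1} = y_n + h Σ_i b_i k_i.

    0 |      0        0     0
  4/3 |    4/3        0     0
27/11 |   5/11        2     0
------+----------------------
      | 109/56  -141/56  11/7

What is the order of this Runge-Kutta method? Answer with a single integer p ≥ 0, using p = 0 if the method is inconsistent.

2

b = (109/56, -141/56, 11/7)
c = (0, 4/3, 27/11)
Ac = (0, 0, 8/3)
Σ b_i: 109/56·1 + (-141/56)·1 + 11/7·1 = 1 ✓
b·c: (-141/56)·4/3 + 11/7·27/11 = 1/2 ✓
b·c²: (-141/56)·16/9 + 11/7·729/121 = 1153/231 ≠ 1/3 ⇒ order 2.
b·Ac: 11/7·8/3 = 88/21 ≠ 1/6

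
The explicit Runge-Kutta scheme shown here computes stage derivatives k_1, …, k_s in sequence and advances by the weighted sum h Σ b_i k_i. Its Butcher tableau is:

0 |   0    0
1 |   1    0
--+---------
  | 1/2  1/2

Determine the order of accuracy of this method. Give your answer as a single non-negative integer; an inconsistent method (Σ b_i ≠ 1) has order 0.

2

b = (1/2, 1/2)
c = (0, 1)
Σ b_i: 1/2·1 + 1/2·1 = 1 ✓
b·c: 1/2·1 = 1/2 ✓; 2 stages ⇒ order 2.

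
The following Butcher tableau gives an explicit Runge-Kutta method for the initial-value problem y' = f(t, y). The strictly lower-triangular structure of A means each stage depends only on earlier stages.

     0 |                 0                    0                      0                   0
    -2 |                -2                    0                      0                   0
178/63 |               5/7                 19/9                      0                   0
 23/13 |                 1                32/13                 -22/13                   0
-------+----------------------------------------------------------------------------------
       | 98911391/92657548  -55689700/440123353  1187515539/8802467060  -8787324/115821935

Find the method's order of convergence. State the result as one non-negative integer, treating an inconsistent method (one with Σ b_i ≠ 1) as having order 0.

3

b = (98911391/92657548, -55689700/440123353, 1187515539/8802467060, -8787324/115821935)
c = (0, -2, 178/63, 23/13)
Ac = (0, 0, -38/9, -7948/819)
Σ b_i: 98911391/92657548·1 + (-55689700/440123353)·1 + 1187515539/8802467060·1 + (-8787324/115821935)·1 = 1 ✓
b·c: (-55689700/440123353)·(-2) + 1187515539/8802467060·178/63 + (-8787324/115821935)·23/13 = 1/2 ✓
b·c²: (-55689700/440123353)·4 + 1187515539/8802467060·31684/3969 + (-8787324/115821935)·529/169 = 1/3 ✓
b·Ac: 1187515539/8802467060·(-38/9) + (-8787324/115821935)·(-7948/819) = 1/6 ✓
b·c³: (-55689700/440123353)·(-8) + 1187515539/8802467060·5639752/250047 + (-8787324/115821935)·12167/2197 = 206879436514/56914898859 ≠ 1/4 ⇒ order 3.
b·(c∘Ac): 1187515539/8802467060·(-6764/567) + (-8787324/115821935)·(-182804/10647) = -21315547/69493161 ≠ 1/8
b·Ac²: 1187515539/8802467060·76/9 + (-8787324/115821935)·(-189016/51597) = 31021873327/21890345715 ≠ 1/12
b·A²c: (-8787324/115821935)·836/117 = -188364176/347465805 ≠ 1/24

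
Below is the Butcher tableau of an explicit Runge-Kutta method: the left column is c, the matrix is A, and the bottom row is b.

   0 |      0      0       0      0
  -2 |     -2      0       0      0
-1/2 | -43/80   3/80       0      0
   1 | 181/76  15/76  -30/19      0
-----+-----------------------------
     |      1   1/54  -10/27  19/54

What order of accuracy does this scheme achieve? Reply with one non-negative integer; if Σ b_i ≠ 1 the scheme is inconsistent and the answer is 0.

4

b = (1, 1/54, -10/27, 19/54)
c = (0, -2, -1/2, 1)
Ac = (0, 0, -3/40, 15/38)
Σ b_i: 1·1 + 1/54·1 + (-10/27)·1 + 19/54·1 = 1 ✓
b·c: 1/54·(-2) + (-10/27)·(-1/2) + 19/54·1 = 1/2 ✓
b·c²: 1/54·4 + (-10/27)·1/4 + 19/54·1 = 1/3 ✓
b·Ac: (-10/27)·(-3/40) + 19/54·15/38 = 1/6 ✓
b·c³: 1/54·(-8) + (-10/27)·(-1/8) + 19/54·1 = 1/4 ✓
b·(c∘Ac): (-10/27)·3/80 + 19/54·15/38 = 1/8 ✓
b·Ac²: (-10/27)·3/20 + 19/54·15/38 = 1/12 ✓
b·A²c: 19/54·9/76 = 1/24 ✓; 4 stages ⇒ order 4.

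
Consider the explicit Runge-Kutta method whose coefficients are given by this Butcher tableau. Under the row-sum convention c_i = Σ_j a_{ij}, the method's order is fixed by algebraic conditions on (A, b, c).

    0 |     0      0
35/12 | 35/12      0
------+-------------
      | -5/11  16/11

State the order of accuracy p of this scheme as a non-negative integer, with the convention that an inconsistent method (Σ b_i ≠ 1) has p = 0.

1

b = (-5/11, 16/11)
c = (0, 35/12)
Σ b_i: (-5/11)·1 + 16/11·1 = 1 ✓
b·c: 16/11·35/12 = 140/33 ≠ 1/2 ⇒ order 1.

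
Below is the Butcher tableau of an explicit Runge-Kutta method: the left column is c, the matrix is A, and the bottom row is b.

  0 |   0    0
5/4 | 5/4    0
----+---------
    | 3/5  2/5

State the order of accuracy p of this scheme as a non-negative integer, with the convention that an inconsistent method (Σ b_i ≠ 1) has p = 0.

b = (3/5, 2/5)
c = (0, 5/4)
Σ b_i: 3/5·1 + 2/5·1 = 1 ✓
b·c: 2/5·5/4 = 1/2 ✓; 2 stages ⇒ order 2.

2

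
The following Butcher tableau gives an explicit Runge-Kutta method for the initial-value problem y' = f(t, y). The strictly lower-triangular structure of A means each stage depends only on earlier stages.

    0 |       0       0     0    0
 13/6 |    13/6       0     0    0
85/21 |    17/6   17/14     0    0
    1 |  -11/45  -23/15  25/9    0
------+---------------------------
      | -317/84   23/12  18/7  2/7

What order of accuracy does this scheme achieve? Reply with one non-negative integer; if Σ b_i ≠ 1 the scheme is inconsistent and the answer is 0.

b = (-317/84, 23/12, 18/7, 2/7)
c = (0, 13/6, 85/21, 1)
Ac = (0, 0, 221/84, 14971/1890)
Σ b_i: (-317/84)·1 + 23/12·1 + 18/7·1 + 2/7·1 = 1 ✓
b·c: 23/12·13/6 + 18/7·85/21 + 2/7·1 = 52379/3528 ≠ 1/2 ⇒ order 1.

1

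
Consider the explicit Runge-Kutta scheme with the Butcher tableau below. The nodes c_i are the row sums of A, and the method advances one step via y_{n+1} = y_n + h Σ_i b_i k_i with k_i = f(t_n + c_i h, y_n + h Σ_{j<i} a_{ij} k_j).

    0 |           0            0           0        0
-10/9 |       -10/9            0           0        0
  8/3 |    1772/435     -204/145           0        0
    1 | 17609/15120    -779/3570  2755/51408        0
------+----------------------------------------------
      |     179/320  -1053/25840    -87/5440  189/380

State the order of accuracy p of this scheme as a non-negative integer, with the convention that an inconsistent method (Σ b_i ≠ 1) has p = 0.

4

b = (179/320, -1053/25840, -87/5440, 189/380)
c = (0, -10/9, 8/3, 1)
Ac = (0, 0, 136/87, 437/1134)
Σ b_i: 179/320·1 + (-1053/25840)·1 + (-87/5440)·1 + 189/380·1 = 1 ✓
b·c: (-1053/25840)·(-10/9) + (-87/5440)·8/3 + 189/380·1 = 1/2 ✓
b·c²: (-1053/25840)·100/81 + (-87/5440)·64/9 + 189/380·1 = 1/3 ✓
b·Ac: (-87/5440)·136/87 + 189/380·437/1134 = 1/6 ✓
b·c³: (-1053/25840)·(-1000/729) + (-87/5440)·512/27 + 189/380·1 = 1/4 ✓
b·(c∘Ac): (-87/5440)·1088/261 + 189/380·437/1134 = 1/8 ✓
b·Ac²: (-87/5440)·(-1360/783) + 189/380·190/1701 = 1/12 ✓
b·A²c: 189/380·95/1134 = 1/24 ✓; 4 stages ⇒ order 4.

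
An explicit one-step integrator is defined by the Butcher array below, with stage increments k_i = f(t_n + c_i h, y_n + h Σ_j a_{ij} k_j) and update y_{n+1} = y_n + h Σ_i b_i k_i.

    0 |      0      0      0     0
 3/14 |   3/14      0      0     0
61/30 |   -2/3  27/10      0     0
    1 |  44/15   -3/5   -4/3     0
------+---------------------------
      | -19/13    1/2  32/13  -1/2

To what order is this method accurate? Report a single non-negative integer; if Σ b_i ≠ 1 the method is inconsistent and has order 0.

1

b = (-19/13, 1/2, 32/13, -1/2)
c = (0, 3/14, 61/30, 1)
Ac = (0, 0, 81/140, -1789/630)
Σ b_i: (-19/13)·1 + 1/2·1 + 32/13·1 + (-1/2)·1 = 1 ✓
b·c: 1/2·3/14 + 32/13·61/30 + (-1/2)·1 = 25183/5460 ≠ 1/2 ⇒ order 1.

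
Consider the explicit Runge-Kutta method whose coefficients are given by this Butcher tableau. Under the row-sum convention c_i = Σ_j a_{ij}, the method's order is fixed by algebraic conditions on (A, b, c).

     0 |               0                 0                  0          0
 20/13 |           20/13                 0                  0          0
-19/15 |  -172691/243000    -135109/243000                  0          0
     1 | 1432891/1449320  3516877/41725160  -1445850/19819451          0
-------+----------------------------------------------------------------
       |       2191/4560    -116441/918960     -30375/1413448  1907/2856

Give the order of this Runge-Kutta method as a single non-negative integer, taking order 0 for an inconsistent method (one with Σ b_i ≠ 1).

4

b = (2191/4560, -116441/918960, -30375/1413448, 1907/2856)
c = (0, 20/13, -19/15, 1)
Ac = (0, 0, -10393/12150, 847/3814)
Σ b_i: 2191/4560·1 + (-116441/918960)·1 + (-30375/1413448)·1 + 1907/2856·1 = 1 ✓
b·c: (-116441/918960)·20/13 + (-30375/1413448)·(-19/15) + 1907/2856·1 = 1/2 ✓
b·c²: (-116441/918960)·400/169 + (-30375/1413448)·361/225 + 1907/2856·1 = 1/3 ✓
b·Ac: (-30375/1413448)·(-10393/12150) + 1907/2856·847/3814 = 1/6 ✓
b·c³: (-116441/918960)·8000/2197 + (-30375/1413448)·(-6859/3375) + 1907/2856·1 = 1/4 ✓
b·(c∘Ac): (-30375/1413448)·197467/182250 + 1907/2856·847/3814 = 1/8 ✓
b·Ac²: (-30375/1413448)·(-20786/15795) + 1907/2856·2044/24791 = 1/12 ✓
b·A²c: 1907/2856·119/1907 = 1/24 ✓; 4 stages ⇒ order 4.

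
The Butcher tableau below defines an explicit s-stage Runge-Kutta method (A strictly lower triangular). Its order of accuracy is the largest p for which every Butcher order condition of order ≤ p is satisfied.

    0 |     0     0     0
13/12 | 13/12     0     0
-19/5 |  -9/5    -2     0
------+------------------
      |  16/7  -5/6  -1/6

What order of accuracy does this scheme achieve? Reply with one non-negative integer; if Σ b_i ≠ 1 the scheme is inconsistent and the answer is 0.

b = (16/7, -5/6, -1/6)
c = (0, 13/12, -19/5)
Ac = (0, 0, -13/6)
Σ b_i: 16/7·1 + (-5/6)·1 + (-1/6)·1 = 9/7 ≠ 1 ⇒ order 0.

0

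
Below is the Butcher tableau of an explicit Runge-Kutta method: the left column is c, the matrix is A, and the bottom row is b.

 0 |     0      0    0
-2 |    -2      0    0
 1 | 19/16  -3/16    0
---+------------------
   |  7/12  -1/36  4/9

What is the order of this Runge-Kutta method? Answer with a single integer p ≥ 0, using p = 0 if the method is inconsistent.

b = (7/12, -1/36, 4/9)
c = (0, -2, 1)
Ac = (0, 0, 3/8)
Σ b_i: 7/12·1 + (-1/36)·1 + 4/9·1 = 1 ✓
b·c: (-1/36)·(-2) + 4/9·1 = 1/2 ✓
b·c²: (-1/36)·4 + 4/9·1 = 1/3 ✓
b·Ac: 4/9·3/8 = 1/6 ✓; 3 stages ⇒ order 3.

3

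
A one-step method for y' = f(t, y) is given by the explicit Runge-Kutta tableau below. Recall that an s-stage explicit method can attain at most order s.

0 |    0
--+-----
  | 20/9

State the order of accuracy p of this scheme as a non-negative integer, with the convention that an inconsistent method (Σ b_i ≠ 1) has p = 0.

0

b = (20/9)
c = (0)
Σ b_i: 20/9·1 = 20/9 ≠ 1 ⇒ order 0.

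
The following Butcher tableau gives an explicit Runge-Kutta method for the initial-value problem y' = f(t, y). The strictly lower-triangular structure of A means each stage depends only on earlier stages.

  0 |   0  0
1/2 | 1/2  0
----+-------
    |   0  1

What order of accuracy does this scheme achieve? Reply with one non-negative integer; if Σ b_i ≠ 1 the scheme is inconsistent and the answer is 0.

b = (0, 1)
c = (0, 1/2)
Σ b_i: 1·1 = 1 ✓
b·c: 1·1/2 = 1/2 ✓; 2 stages ⇒ order 2.

2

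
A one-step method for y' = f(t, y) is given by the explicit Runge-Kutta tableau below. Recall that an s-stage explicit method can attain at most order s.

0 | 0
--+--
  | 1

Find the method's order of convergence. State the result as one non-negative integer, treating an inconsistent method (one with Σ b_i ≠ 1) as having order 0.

b = (1)
c = (0)
Σ b_i: 1·1 = 1 ✓; 1 stage ⇒ order 1.

1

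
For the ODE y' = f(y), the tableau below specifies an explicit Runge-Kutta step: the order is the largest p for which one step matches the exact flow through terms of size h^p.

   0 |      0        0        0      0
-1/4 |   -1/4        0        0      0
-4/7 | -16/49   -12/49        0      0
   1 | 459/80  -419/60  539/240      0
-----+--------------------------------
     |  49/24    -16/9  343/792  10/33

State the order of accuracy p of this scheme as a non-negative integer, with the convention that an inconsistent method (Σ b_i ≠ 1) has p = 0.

4

b = (49/24, -16/9, 343/792, 10/33)
c = (0, -1/4, -4/7, 1)
Ac = (0, 0, 3/49, 37/80)
Σ b_i: 49/24·1 + (-16/9)·1 + 343/792·1 + 10/33·1 = 1 ✓
b·c: (-16/9)·(-1/4) + 343/792·(-4/7) + 10/33·1 = 1/2 ✓
b·c²: (-16/9)·1/16 + 343/792·16/49 + 10/33·1 = 1/3 ✓
b·Ac: 343/792·3/49 + 10/33·37/80 = 1/6 ✓
b·c³: (-16/9)·(-1/64) + 343/792·(-64/343) + 10/33·1 = 1/4 ✓
b·(c∘Ac): 343/792·(-12/343) + 10/33·37/80 = 1/8 ✓
b·Ac²: 343/792·(-3/196) + 10/33·19/64 = 1/12 ✓
b·A²c: 10/33·11/80 = 1/24 ✓; 4 stages ⇒ order 4.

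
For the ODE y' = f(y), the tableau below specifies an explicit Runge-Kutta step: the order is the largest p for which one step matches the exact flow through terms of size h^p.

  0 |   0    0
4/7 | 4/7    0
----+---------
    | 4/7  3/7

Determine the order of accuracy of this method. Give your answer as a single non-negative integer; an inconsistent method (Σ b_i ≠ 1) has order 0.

1

b = (4/7, 3/7)
c = (0, 4/7)
Σ b_i: 4/7·1 + 3/7·1 = 1 ✓
b·c: 3/7·4/7 = 12/49 ≠ 1/2 ⇒ order 1.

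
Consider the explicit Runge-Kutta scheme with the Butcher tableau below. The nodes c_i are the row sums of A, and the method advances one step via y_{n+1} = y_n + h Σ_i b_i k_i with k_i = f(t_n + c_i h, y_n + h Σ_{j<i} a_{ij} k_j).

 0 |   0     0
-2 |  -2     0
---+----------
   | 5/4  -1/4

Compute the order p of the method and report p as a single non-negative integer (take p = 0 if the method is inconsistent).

b = (5/4, -1/4)
c = (0, -2)
Σ b_i: 5/4·1 + (-1/4)·1 = 1 ✓
b·c: (-1/4)·(-2) = 1/2 ✓; 2 stages ⇒ order 2.

2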